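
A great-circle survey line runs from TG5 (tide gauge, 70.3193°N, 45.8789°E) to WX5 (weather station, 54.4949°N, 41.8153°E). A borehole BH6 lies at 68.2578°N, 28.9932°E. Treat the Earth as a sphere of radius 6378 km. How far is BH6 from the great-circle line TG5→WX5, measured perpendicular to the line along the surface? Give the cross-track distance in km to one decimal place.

659.6 km

δ₁₃ = central angle TG5→BH6 = 0.109835 rad  (haversine)
θ₁₃ = bearing TG5→BH6 = 258.990°,  θ₁₂ = bearing TG5→WX5 = 188.625°
dₓₜ = R·arcsin(sin δ₁₃ · sin(θ₁₃ − θ₁₂)) = 6378·arcsin(0.10961·sin(70.364°)) = 659.640 km
|dₓₜ| = 659.640 km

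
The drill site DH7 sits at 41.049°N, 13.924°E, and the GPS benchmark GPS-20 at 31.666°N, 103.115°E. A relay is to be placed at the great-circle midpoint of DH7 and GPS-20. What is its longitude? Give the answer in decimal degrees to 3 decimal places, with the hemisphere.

Bx = cos φ₂ cos Δλ = 0.012017,  By = cos φ₂ sin Δλ = 0.851038
φₘ = atan2(sin φ₁ + sin φ₂, √((cos φ₁ + Bx)² + By²)) = 45.90024°
λₘ = λ₁ + atan2(By, cos φ₁ + Bx) = 61.92819°

61.928°E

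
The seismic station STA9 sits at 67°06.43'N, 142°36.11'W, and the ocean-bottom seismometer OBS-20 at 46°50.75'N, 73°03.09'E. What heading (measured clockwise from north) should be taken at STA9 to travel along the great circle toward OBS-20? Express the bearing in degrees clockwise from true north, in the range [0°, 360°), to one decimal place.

333.4°

STA9: φ = +67.10717°, λ = -142.60183°
OBS-20: φ = +46.84583°, λ = +73.05150°
Δλ = -144.3467°
y = sin Δλ · cos φ₂ = -0.398669
x = cos φ₁ sin φ₂ − sin φ₁ cos φ₂ cos Δλ = 0.795774
θ = atan2(y, x) = -26.6101° → 333.3899° (mod 360°)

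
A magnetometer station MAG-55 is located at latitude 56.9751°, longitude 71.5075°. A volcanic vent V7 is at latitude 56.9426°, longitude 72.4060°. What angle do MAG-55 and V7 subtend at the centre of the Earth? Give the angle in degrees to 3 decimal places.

Δφ = -0.0325°,  Δλ = 0.8985°
a = sin²(Δφ/2) + cos φ₁ cos φ₂ sin²(Δλ/2) = 0.000018
c = 2·arcsin(√a) = 0.008569 rad = 0.4910°

0.491°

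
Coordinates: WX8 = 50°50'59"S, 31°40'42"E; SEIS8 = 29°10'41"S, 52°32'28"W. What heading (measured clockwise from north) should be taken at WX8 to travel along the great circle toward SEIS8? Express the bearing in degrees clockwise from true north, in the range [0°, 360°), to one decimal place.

WX8: φ = -50.84972°, λ = +31.67833°
SEIS8: φ = -29.17806°, λ = -52.54111°
Δλ = -84.2194°
y = sin Δλ · cos φ₂ = -0.868669
x = cos φ₁ sin φ₂ − sin φ₁ cos φ₂ cos Δλ = -0.239607
θ = atan2(y, x) = -105.4206° → 254.5794° (mod 360°)

254.6°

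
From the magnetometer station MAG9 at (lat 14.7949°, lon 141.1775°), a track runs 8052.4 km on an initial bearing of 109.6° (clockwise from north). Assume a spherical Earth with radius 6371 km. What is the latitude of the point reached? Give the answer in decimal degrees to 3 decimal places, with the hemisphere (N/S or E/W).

δ = d/R = 8052.4/6371 = 1.263915 rad
φ₂ = arcsin(sin φ₁ cos δ + cos φ₁ sin δ cos θ)
   = arcsin(0.25536·0.30209 + 0.96685·0.95328·-0.33545) = -13.41700°
λ₂ = λ₁ + atan2(sin θ sin δ cos φ₁, cos δ − sin φ₁ sin φ₂) = -151.41766°

13.417°S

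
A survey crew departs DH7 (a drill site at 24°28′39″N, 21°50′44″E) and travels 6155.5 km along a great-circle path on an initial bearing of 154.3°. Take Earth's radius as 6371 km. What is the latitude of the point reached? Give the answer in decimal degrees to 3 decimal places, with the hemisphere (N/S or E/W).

26.051°S

DH7: φ = +24.47750°, λ = +21.84556°
δ = d/R = 6155.5/6371 = 0.966175 rad
φ₂ = arcsin(sin φ₁ cos δ + cos φ₁ sin δ cos θ)
   = arcsin(0.41434·0.56845 + 0.91012·0.82272·-0.90108) = -26.05121°
λ₂ = λ₁ + atan2(sin θ sin δ cos φ₁, cos δ − sin φ₁ sin φ₂) = 45.24420°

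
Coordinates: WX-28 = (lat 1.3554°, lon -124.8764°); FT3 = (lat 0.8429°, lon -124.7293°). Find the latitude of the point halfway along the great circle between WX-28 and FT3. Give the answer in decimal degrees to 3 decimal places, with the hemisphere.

1.099°N

Bx = cos φ₂ cos Δλ = 0.999888,  By = cos φ₂ sin Δλ = 0.002567
φₘ = atan2(sin φ₁ + sin φ₂, √((cos φ₁ + Bx)² + By²)) = 1.09915°
λₘ = λ₁ + atan2(By, cos φ₁ + Bx) = -124.80284°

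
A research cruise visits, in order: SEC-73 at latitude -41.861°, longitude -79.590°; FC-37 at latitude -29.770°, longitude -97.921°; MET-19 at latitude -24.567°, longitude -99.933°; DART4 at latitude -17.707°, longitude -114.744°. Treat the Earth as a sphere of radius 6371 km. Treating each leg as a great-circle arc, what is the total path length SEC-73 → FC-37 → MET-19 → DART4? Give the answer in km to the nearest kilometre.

4448 km

SEC-73→FC-37: c = 0.333168 rad, d = 2122.61 km
FC-37→MET-19: c = 0.096027 rad, d = 611.79 km
MET-19→DART4: c = 0.268934 rad, d = 1713.38 km
Total = 2122.61 + 611.79 + 1713.38 = 4447.78 km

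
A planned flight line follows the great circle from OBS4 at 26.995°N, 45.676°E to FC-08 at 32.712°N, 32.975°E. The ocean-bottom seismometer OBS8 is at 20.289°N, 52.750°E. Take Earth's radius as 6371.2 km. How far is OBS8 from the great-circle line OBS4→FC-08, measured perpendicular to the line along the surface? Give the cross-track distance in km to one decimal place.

δ₁₃ = central angle OBS4→OBS8 = 0.162681 rad  (haversine)
θ₁₃ = bearing OBS4→OBS8 = 134.506°,  θ₁₂ = bearing OBS4→FC-08 = 300.498°
dₓₜ = R·arcsin(sin δ₁₃ · sin(θ₁₃ − θ₁₂)) = 6371.2·arcsin(0.16196·sin(-165.992°)) = -249.838 km
|dₓₜ| = 249.838 km

249.8 km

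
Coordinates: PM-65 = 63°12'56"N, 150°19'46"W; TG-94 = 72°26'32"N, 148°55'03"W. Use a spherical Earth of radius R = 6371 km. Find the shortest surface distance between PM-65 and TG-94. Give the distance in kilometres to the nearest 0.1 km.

1027.6 km

PM-65: φ = +63.21556°, λ = -150.32944°
TG-94: φ = +72.44222°, λ = -148.91750°
Δφ = 9.2267°,  Δλ = 1.4119°
a = sin²(Δφ/2) + cos φ₁ cos φ₂ sin²(Δλ/2) = 0.006490
c = 2·arcsin(√a) = 0.161293 rad = 9.2414°
d = R·c = 6371 × 0.161293 = 1027.6 km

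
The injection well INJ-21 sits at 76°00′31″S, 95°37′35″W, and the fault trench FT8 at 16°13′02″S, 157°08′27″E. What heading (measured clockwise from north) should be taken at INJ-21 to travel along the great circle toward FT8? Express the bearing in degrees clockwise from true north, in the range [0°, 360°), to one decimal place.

INJ-21: φ = -76.00861°, λ = -95.62639°
FT8: φ = -16.21722°, λ = +157.14083°
Δλ = -107.2328°
y = sin Δλ · cos φ₂ = -0.917105
x = cos φ₁ sin φ₂ − sin φ₁ cos φ₂ cos Δλ = -0.343550
θ = atan2(y, x) = -110.5361° → 249.4639° (mod 360°)

249.5°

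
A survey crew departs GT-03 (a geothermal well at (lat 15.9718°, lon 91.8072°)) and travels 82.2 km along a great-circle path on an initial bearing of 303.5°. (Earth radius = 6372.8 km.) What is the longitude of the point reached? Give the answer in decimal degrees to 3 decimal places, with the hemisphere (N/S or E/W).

91.165°E

δ = d/R = 82.2/6372.8 = 0.012899 rad
φ₂ = arcsin(sin φ₁ cos δ + cos φ₁ sin δ cos θ)
   = arcsin(0.27516·0.99992 + 0.96140·0.01290·0.55194) = 16.37874°
λ₂ = λ₁ + atan2(sin θ sin δ cos φ₁, cos δ − sin φ₁ sin φ₂) = 91.16487°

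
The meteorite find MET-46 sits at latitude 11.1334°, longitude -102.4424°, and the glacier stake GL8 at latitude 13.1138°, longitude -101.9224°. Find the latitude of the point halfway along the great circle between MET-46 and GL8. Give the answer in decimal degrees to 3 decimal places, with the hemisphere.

12.124°N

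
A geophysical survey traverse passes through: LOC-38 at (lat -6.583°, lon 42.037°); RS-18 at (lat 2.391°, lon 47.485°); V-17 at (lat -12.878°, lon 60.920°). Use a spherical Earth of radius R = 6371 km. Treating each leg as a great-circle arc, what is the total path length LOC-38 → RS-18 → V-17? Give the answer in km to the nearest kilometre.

LOC-38→RS-18: c = 0.183145 rad, d = 1166.82 km
RS-18→V-17: c = 0.353850 rad, d = 2254.38 km
Total = 1166.82 + 2254.38 = 3421.20 km

3421 km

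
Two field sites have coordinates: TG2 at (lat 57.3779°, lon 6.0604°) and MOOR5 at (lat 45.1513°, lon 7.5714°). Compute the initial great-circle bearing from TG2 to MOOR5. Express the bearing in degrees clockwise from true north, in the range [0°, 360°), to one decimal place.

175.0°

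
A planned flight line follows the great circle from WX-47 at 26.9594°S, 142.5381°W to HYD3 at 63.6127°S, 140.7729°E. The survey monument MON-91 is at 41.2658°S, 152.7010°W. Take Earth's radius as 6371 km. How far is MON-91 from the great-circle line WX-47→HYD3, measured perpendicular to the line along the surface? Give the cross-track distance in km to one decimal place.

69.3 km

δ₁₃ = central angle WX-47→MON-91 = 0.289186 rad  (haversine)
θ₁₃ = bearing WX-47→MON-91 = 207.715°,  θ₁₂ = bearing WX-47→HYD3 = 209.902°
dₓₜ = R·arcsin(sin δ₁₃ · sin(θ₁₃ − θ₁₂)) = 6371·arcsin(0.28517·sin(-2.187°)) = -69.323 km
|dₓₜ| = 69.323 km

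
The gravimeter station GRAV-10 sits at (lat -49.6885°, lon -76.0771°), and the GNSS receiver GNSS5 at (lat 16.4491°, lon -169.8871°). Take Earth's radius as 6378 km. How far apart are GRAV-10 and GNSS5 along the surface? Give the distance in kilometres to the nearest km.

Δφ = 66.1376°,  Δλ = -93.8100°
a = sin²(Δφ/2) + cos φ₁ cos φ₂ sin²(Δλ/2) = 0.628576
c = 2·arcsin(√a) = 1.830870 rad = 104.9011°
d = R·c = 6378 × 1.830870 = 11677.3 km

11677 km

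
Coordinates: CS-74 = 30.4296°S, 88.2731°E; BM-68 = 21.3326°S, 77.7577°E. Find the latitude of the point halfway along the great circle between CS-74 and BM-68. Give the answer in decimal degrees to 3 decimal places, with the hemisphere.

25.976°S

Bx = cos φ₂ cos Δλ = 0.915841,  By = cos φ₂ sin Δλ = -0.169996
φₘ = atan2(sin φ₁ + sin φ₂, √((cos φ₁ + Bx)² + By²)) = -25.97595°
λₘ = λ₁ + atan2(By, cos φ₁ + Bx) = 82.81190°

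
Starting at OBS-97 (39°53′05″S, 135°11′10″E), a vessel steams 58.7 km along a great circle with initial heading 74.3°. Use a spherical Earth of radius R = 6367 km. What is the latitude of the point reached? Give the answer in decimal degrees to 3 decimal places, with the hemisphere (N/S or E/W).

39.740°S

OBS-97: φ = -39.88472°, λ = +135.18611°
δ = d/R = 58.7/6367 = 0.009219 rad
φ₂ = arcsin(sin φ₁ cos δ + cos φ₁ sin δ cos θ)
   = arcsin(-0.64125·0.99996 + 0.76734·0.00922·0.27060) = -39.73990°
λ₂ = λ₁ + atan2(sin θ sin δ cos φ₁, cos δ − sin φ₁ sin φ₂) = 135.84744°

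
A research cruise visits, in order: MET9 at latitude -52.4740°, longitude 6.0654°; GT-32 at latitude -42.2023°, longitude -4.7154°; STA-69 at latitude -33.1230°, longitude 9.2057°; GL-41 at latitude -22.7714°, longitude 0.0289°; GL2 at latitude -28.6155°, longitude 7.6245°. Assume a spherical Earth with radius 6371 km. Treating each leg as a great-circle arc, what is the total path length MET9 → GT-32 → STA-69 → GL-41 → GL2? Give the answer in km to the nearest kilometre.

MET9→GT-32: c = 0.219488 rad, d = 1398.36 km
GT-32→STA-69: c = 0.248638 rad, d = 1584.07 km
STA-69→GL-41: c = 0.229238 rad, d = 1460.47 km
GL-41→GL2: c = 0.157002 rad, d = 1000.26 km
Total = 1398.36 + 1584.07 + 1460.47 + 1000.26 = 5443.16 km

5443 km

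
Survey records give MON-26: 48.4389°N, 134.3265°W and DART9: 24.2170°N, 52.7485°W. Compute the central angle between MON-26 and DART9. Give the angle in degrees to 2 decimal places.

Δφ = -24.2219°,  Δλ = 81.5780°
a = sin²(Δφ/2) + cos φ₁ cos φ₂ sin²(Δλ/2) = 0.302229
c = 2·arcsin(√a) = 1.164138 rad = 66.7002°

66.70°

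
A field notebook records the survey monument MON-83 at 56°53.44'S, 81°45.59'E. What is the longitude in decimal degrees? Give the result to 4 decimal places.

81.7598°E

81° + 45.59′/60 = 81 + 0.75983 = 81.7598°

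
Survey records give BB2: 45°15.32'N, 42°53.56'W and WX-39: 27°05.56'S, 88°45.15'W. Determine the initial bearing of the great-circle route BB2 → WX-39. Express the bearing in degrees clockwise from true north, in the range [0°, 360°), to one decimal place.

BB2: φ = +45.25533°, λ = -42.89267°
WX-39: φ = -27.09267°, λ = -88.75250°
Δλ = -45.8598°
y = sin Δλ · cos φ₂ = -0.638893
x = cos φ₁ sin φ₂ − sin φ₁ cos φ₂ cos Δλ = -0.760955
θ = atan2(y, x) = -139.9834° → 220.0166° (mod 360°)

220.0°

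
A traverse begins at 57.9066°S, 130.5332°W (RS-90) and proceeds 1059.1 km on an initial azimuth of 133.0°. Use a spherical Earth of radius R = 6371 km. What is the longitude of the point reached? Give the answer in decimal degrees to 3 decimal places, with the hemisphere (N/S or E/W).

δ = d/R = 1059.1/6371 = 0.166238 rad
φ₂ = arcsin(sin φ₁ cos δ + cos φ₁ sin δ cos θ)
   = arcsin(-0.84718·0.98621 + 0.53130·0.16547·-0.68200) = -63.56792°
λ₂ = λ₁ + atan2(sin θ sin δ cos φ₁, cos δ − sin φ₁ sin φ₂) = -114.75762°

114.758°W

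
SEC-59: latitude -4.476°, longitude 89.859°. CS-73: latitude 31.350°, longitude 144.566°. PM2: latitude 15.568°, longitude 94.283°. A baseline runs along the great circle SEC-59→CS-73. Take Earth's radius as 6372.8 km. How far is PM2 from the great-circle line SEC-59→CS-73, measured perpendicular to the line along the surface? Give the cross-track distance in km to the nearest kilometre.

1421 km

δ₁₃ = central angle SEC-59→PM2 = 0.358089 rad  (haversine)
θ₁₃ = bearing SEC-59→PM2 = 12.240°,  θ₁₂ = bearing SEC-59→CS-73 = 51.363°
dₓₜ = R·arcsin(sin δ₁₃ · sin(θ₁₃ − θ₁₂)) = 6372.8·arcsin(0.35049·sin(-39.123°)) = -1421.093 km
|dₓₜ| = 1421.093 km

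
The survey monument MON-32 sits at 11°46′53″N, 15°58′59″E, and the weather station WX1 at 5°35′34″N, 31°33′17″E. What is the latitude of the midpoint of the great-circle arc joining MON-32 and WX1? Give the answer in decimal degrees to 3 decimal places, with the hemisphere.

8.767°N

MON-32: φ = +11.78139°, λ = +15.98306°
WX1: φ = +5.59278°, λ = +31.55472°
Bx = cos φ₂ cos Δλ = 0.958710,  By = cos φ₂ sin Δλ = 0.267166
φₘ = atan2(sin φ₁ + sin φ₂, √((cos φ₁ + Bx)² + By²)) = 8.76666°
λₘ = λ₁ + atan2(By, cos φ₁ + Bx) = 23.83360°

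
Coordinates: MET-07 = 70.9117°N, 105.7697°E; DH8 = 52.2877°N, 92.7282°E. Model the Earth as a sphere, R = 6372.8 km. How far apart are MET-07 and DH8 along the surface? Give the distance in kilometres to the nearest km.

Δφ = -18.6240°,  Δλ = -13.0415°
a = sin²(Δφ/2) + cos φ₁ cos φ₂ sin²(Δλ/2) = 0.028762
c = 2·arcsin(√a) = 0.340837 rad = 19.5285°
d = R·c = 6372.8 × 0.340837 = 2172.1 km

2172 km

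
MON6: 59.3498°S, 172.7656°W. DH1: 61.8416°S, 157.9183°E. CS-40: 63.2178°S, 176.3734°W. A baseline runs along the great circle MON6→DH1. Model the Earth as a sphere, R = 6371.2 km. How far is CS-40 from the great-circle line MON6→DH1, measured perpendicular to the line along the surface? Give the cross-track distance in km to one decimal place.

332.9 km

δ₁₃ = central angle MON6→CS-40 = 0.073951 rad  (haversine)
θ₁₃ = bearing MON6→CS-40 = 202.568°,  θ₁₂ = bearing MON6→DH1 = 247.550°
dₓₜ = R·arcsin(sin δ₁₃ · sin(θ₁₃ − θ₁₂)) = 6371.2·arcsin(0.07388·sin(-44.983°)) = -332.907 km
|dₓₜ| = 332.907 km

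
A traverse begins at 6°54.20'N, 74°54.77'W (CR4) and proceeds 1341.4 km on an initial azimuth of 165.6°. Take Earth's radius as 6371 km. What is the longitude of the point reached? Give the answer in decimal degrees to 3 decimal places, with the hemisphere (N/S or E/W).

CR4: φ = +6.90333°, λ = -74.91283°
δ = d/R = 1341.4/6371 = 0.210548 rad
φ₂ = arcsin(sin φ₁ cos δ + cos φ₁ sin δ cos θ)
   = arcsin(0.12019·0.97792 + 0.99275·0.20900·-0.96858) = -4.78528°
λ₂ = λ₁ + atan2(sin θ sin δ cos φ₁, cos δ − sin φ₁ sin φ₂) = -71.92311°

71.923°W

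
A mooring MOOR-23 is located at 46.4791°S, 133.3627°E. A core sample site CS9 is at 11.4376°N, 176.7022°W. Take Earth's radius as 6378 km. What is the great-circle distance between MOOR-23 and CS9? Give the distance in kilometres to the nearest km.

8138 km

Δφ = 57.9167°,  Δλ = 49.9351°
a = sin²(Δφ/2) + cos φ₁ cos φ₂ sin²(Δλ/2) = 0.354681
c = 2·arcsin(√a) = 1.275902 rad = 73.1038°
d = R·c = 6378 × 1.275902 = 8137.7 km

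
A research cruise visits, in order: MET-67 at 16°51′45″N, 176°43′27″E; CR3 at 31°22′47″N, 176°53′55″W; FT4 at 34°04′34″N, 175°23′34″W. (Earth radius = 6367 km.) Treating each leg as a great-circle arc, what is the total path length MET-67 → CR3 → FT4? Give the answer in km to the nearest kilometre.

2068 km

MET-67: φ = +16.86250°, λ = +176.72417°
CR3: φ = +31.37972°, λ = -176.89861°
FT4: φ = +34.07611°, λ = -175.39278°
MET-67→CR3: c = 0.272813 rad, d = 1737.00 km
CR3→FT4: c = 0.051994 rad, d = 331.04 km
Total = 1737.00 + 331.04 = 2068.05 km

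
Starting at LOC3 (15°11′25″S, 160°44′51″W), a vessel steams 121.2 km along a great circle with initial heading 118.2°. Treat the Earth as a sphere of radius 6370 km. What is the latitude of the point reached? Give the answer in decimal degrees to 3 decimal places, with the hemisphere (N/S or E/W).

LOC3: φ = -15.19028°, λ = -160.74750°
δ = d/R = 121.2/6370 = 0.019027 rad
φ₂ = arcsin(sin φ₁ cos δ + cos φ₁ sin δ cos θ)
   = arcsin(-0.26203·0.99982 + 0.96506·0.01903·-0.47255) = -15.70321°
λ₂ = λ₁ + atan2(sin θ sin δ cos φ₁, cos δ − sin φ₁ sin φ₂) = -159.74951°

15.703°S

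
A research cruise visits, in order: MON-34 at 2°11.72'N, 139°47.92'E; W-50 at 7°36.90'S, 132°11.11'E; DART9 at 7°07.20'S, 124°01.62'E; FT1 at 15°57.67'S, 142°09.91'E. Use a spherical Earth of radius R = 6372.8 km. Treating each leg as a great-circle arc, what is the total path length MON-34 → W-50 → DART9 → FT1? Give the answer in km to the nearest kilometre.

4487 km

MON-34: φ = +2.19533°, λ = +139.79867°
W-50: φ = -7.61500°, λ = +132.18517°
DART9: φ = -7.12000°, λ = +124.02700°
FT1: φ = -15.96117°, λ = +142.16517°
MON-34→W-50: c = 0.216545 rad, d = 1380.00 km
W-50→DART9: c = 0.141473 rad, d = 901.58 km
DART9→FT1: c = 0.346076 rad, d = 2205.48 km
Total = 1380.00 + 901.58 + 2205.48 = 4487.05 km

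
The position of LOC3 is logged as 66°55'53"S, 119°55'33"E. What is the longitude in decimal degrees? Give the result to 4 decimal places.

119° + 55′/60 + 33″/3600 = 119 + 0.91667 + 0.00917 = 119.9258°

119.9258°E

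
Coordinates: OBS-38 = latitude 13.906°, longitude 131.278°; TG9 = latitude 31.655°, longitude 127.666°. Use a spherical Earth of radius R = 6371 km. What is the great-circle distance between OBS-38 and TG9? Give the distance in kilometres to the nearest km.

Δφ = 17.7490°,  Δλ = -3.6120°
a = sin²(Δφ/2) + cos φ₁ cos φ₂ sin²(Δλ/2) = 0.024620
c = 2·arcsin(√a) = 0.315118 rad = 18.0549°
d = R·c = 6371 × 0.315118 = 2007.6 km

2008 km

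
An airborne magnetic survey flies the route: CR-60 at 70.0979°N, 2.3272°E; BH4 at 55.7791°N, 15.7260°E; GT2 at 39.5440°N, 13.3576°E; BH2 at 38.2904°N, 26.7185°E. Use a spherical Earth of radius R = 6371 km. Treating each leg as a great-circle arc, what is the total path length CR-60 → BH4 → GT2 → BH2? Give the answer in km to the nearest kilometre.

CR-60→BH4: c = 0.270177 rad, d = 1721.30 km
BH4→GT2: c = 0.284678 rad, d = 1813.68 km
GT2→BH2: c = 0.182578 rad, d = 1163.21 km
Total = 1721.30 + 1813.68 + 1163.21 = 4698.19 km

4698 km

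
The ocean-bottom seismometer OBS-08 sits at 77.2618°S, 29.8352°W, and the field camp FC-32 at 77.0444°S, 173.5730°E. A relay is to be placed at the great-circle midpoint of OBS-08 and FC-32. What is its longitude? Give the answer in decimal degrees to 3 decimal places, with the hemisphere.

Bx = cos φ₂ cos Δλ = -0.205744,  By = cos φ₂ sin Δλ = -0.089068
φₘ = atan2(sin φ₁ + sin φ₂, √((cos φ₁ + Bx)² + By²)) = -87.34910°
λₘ = λ₁ + atan2(By, cos φ₁ + Bx) = -110.43064°

110.431°W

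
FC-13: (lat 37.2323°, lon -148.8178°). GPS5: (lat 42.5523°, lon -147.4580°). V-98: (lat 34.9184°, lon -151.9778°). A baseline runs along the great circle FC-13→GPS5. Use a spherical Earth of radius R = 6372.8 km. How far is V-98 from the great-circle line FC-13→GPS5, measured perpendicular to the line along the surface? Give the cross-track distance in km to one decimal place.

236.4 km

δ₁₃ = central angle FC-13→V-98 = 0.060143 rad  (haversine)
θ₁₃ = bearing FC-13→V-98 = 228.764°,  θ₁₂ = bearing FC-13→GPS5 = 10.663°
dₓₜ = R·arcsin(sin δ₁₃ · sin(θ₁₃ − θ₁₂)) = 6372.8·arcsin(0.06011·sin(218.101°)) = -236.412 km
|dₓₜ| = 236.412 km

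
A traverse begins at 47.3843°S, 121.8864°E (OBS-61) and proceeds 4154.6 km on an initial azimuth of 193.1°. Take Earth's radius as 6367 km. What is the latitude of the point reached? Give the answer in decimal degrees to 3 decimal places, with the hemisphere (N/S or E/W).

80.110°S

δ = d/R = 4154.6/6367 = 0.652521 rad
φ₂ = arcsin(sin φ₁ cos δ + cos φ₁ sin δ cos θ)
   = arcsin(-0.73591·0.79456 + 0.67708·0.60719·-0.97398) = -80.11006°
λ₂ = λ₁ + atan2(sin θ sin δ cos φ₁, cos δ − sin φ₁ sin φ₂) = 68.63617°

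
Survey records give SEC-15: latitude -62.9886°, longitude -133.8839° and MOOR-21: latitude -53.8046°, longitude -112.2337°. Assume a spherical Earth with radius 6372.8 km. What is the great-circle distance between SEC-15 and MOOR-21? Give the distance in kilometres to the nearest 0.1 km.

Δφ = 9.1840°,  Δλ = 21.6502°
a = sin²(Δφ/2) + cos φ₁ cos φ₂ sin²(Δλ/2) = 0.015870
c = 2·arcsin(√a) = 0.252624 rad = 14.4743°
d = R·c = 6372.8 × 0.252624 = 1609.9 km

1609.9 km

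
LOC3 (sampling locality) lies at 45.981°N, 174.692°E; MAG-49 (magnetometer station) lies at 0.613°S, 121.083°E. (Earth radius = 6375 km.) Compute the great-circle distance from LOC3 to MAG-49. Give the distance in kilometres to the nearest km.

Δφ = -46.5940°,  Δλ = -53.6090°
a = sin²(Δφ/2) + cos φ₁ cos φ₂ sin²(Δλ/2) = 0.297720
c = 2·arcsin(√a) = 1.154299 rad = 66.1364°
d = R·c = 6375 × 1.154299 = 7358.7 km

7359 km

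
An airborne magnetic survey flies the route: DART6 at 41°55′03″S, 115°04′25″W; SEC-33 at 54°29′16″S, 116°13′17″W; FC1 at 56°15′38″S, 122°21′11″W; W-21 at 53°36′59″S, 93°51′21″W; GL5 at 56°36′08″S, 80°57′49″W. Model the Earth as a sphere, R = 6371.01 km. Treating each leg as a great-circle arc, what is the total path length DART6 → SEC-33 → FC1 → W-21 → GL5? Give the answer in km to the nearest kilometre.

4548 km

DART6: φ = -41.91750°, λ = -115.07361°
SEC-33: φ = -54.48778°, λ = -116.22139°
FC1: φ = -56.26056°, λ = -122.35306°
W-21: φ = -53.61639°, λ = -93.85583°
GL5: φ = -56.60222°, λ = -80.96361°
DART6→SEC-33: c = 0.219791 rad, d = 1400.29 km
SEC-33→FC1: c = 0.068195 rad, d = 434.47 km
FC1→W-21: c = 0.287283 rad, d = 1830.29 km
W-21→GL5: c = 0.138593 rad, d = 882.98 km
Total = 1400.29 + 434.47 + 1830.29 + 882.98 = 4548.02 km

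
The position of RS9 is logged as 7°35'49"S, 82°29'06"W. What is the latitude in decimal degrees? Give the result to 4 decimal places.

7.5969°S

7° + 35′/60 + 49″/3600 = 7 + 0.58333 + 0.01361 = 7.5969°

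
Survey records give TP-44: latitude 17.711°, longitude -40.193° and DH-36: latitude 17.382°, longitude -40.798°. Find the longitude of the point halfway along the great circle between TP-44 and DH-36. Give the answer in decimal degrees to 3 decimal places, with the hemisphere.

Bx = cos φ₂ cos Δλ = 0.954281,  By = cos φ₂ sin Δλ = -0.010077
φₘ = atan2(sin φ₁ + sin φ₂, √((cos φ₁ + Bx)² + By²)) = 17.54673°
λₘ = λ₁ + atan2(By, cos φ₁ + Bx) = -40.49577°

40.496°W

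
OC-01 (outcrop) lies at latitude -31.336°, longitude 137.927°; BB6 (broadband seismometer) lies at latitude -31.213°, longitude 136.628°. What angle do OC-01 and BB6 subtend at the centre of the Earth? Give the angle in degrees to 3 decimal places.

1.117°

Δφ = 0.1230°,  Δλ = -1.2990°
a = sin²(Δφ/2) + cos φ₁ cos φ₂ sin²(Δλ/2) = 0.000095
c = 2·arcsin(√a) = 0.019496 rad = 1.1170°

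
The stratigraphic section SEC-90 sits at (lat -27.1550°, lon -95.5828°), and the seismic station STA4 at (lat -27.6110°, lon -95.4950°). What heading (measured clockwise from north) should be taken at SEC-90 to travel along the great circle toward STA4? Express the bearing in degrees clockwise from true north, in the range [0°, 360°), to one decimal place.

170.3°

Δλ = 0.0878°
y = sin Δλ · cos φ₂ = 0.001358
x = cos φ₁ sin φ₂ − sin φ₁ cos φ₂ cos Δλ = -0.007959
θ = atan2(y, x) = 170.3181° → 170.3181° (mod 360°)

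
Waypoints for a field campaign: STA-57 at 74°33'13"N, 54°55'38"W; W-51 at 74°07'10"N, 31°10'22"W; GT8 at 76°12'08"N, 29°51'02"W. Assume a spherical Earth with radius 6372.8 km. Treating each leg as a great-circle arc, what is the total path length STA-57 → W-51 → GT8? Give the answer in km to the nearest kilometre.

STA-57: φ = +74.55361°, λ = -54.92722°
W-51: φ = +74.11944°, λ = -31.17278°
GT8: φ = +76.20222°, λ = -29.85056°
STA-57→W-51: c = 0.111439 rad, d = 710.18 km
W-51→GT8: c = 0.036826 rad, d = 234.69 km
Total = 710.18 + 234.69 = 944.87 km

945 km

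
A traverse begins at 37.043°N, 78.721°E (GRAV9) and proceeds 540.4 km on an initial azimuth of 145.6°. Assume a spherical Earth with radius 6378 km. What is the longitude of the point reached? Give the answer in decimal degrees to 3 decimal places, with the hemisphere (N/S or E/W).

81.989°E

δ = d/R = 540.4/6378 = 0.084729 rad
φ₂ = arcsin(sin φ₁ cos δ + cos φ₁ sin δ cos θ)
   = arcsin(0.60241·0.99641 + 0.79818·0.08463·-0.82511) = 32.99175°
λ₂ = λ₁ + atan2(sin θ sin δ cos φ₁, cos δ − sin φ₁ sin φ₂) = 81.98884°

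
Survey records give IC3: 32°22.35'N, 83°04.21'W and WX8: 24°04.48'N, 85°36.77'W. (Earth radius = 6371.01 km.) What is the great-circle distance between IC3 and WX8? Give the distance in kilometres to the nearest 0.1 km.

IC3: φ = +32.37250°, λ = -83.07017°
WX8: φ = +24.07467°, λ = -85.61283°
Δφ = -8.2978°,  Δλ = -2.5427°
a = sin²(Δφ/2) + cos φ₁ cos φ₂ sin²(Δλ/2) = 0.005614
c = 2·arcsin(√a) = 0.149993 rad = 8.5940°
d = R·c = 6371.01 × 0.149993 = 955.6 km

955.6 km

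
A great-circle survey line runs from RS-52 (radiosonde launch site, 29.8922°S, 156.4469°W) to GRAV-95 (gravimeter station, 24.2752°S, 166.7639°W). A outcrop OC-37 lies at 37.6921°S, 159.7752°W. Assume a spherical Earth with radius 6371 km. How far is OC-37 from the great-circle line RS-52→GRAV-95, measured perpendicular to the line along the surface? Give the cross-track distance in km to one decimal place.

δ₁₃ = central angle RS-52→OC-37 = 0.144410 rad  (haversine)
θ₁₃ = bearing RS-52→OC-37 = 198.617°,  θ₁₂ = bearing RS-52→GRAV-95 = 299.010°
dₓₜ = R·arcsin(sin δ₁₃ · sin(θ₁₃ − θ₁₂)) = 6371·arcsin(0.14391·sin(-100.393°)) = -904.841 km
|dₓₜ| = 904.841 km

904.8 km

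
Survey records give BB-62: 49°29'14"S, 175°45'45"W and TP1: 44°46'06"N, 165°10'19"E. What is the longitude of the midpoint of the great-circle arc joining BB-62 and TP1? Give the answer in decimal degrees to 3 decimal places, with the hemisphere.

174.278°E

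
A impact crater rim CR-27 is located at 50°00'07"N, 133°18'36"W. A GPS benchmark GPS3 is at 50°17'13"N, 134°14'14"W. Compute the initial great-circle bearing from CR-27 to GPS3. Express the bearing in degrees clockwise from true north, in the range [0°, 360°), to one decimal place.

CR-27: φ = +50.00194°, λ = -133.31000°
GPS3: φ = +50.28694°, λ = -134.23722°
Δλ = -0.9272°
y = sin Δλ · cos φ₂ = -0.010340
x = cos φ₁ sin φ₂ − sin φ₁ cos φ₂ cos Δλ = 0.005038
θ = atan2(y, x) = -64.0211° → 295.9789° (mod 360°)

296.0°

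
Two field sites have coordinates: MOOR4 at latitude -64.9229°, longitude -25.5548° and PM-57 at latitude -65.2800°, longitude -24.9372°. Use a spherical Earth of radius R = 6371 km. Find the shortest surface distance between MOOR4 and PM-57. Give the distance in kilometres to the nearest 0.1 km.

Δφ = -0.3571°,  Δλ = 0.6176°
a = sin²(Δφ/2) + cos φ₁ cos φ₂ sin²(Δλ/2) = 0.000015
c = 2·arcsin(√a) = 0.007710 rad = 0.4417°
d = R·c = 6371 × 0.007710 = 49.1 km

49.1 km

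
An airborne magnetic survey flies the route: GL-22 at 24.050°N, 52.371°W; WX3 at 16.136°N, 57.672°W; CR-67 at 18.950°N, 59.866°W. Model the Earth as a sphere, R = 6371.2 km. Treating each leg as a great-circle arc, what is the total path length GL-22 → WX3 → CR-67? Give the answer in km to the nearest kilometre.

GL-22→WX3: c = 0.163128 rad, d = 1039.32 km
WX3→CR-67: c = 0.061195 rad, d = 389.89 km
Total = 1039.32 + 389.89 = 1429.21 km

1429 km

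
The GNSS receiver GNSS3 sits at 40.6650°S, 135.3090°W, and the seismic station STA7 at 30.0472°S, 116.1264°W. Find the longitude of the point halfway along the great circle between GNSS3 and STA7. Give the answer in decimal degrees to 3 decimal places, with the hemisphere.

125.079°W

Bx = cos φ₂ cos Δλ = 0.817551,  By = cos φ₂ sin Δλ = 0.284423
φₘ = atan2(sin φ₁ + sin φ₂, √((cos φ₁ + Bx)² + By²)) = -35.73594°
λₘ = λ₁ + atan2(By, cos φ₁ + Bx) = -125.07939°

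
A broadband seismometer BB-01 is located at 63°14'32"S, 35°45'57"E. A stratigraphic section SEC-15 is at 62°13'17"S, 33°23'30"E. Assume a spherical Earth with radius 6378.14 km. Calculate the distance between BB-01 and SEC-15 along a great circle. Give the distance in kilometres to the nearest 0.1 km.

166.0 km

BB-01: φ = -63.24222°, λ = +35.76583°
SEC-15: φ = -62.22139°, λ = +33.39167°
Δφ = 1.0208°,  Δλ = -2.3742°
a = sin²(Δφ/2) + cos φ₁ cos φ₂ sin²(Δλ/2) = 0.000169
c = 2·arcsin(√a) = 0.026033 rad = 1.4916°
d = R·c = 6378.14 × 0.026033 = 166.0 km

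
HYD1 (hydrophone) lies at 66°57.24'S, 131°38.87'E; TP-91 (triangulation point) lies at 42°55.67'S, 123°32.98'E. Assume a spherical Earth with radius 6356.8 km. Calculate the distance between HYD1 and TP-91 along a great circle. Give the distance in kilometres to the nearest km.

2710 km

HYD1: φ = -66.95400°, λ = +131.64783°
TP-91: φ = -42.92783°, λ = +123.54967°
Δφ = 24.0262°,  Δλ = -8.0982°
a = sin²(Δφ/2) + cos φ₁ cos φ₂ sin²(Δλ/2) = 0.044749
c = 2·arcsin(√a) = 0.426302 rad = 24.4253°
d = R·c = 6356.8 × 0.426302 = 2709.9 km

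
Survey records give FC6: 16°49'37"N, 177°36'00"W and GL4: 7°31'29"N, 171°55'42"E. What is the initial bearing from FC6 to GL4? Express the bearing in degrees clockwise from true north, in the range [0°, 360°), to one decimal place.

229.0°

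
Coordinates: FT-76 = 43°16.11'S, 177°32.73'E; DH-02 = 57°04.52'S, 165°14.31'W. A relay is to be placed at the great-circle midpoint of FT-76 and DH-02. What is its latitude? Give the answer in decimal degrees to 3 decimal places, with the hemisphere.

50.484°S

FT-76: φ = -43.26850°, λ = +177.54550°
DH-02: φ = -57.07533°, λ = -165.23850°
Bx = cos φ₂ cos Δλ = 0.519183,  By = cos φ₂ sin Δλ = 0.160873
φₘ = atan2(sin φ₁ + sin φ₂, √((cos φ₁ + Bx)² + By²)) = -50.48406°
λₘ = λ₁ + atan2(By, cos φ₁ + Bx) = -175.10543°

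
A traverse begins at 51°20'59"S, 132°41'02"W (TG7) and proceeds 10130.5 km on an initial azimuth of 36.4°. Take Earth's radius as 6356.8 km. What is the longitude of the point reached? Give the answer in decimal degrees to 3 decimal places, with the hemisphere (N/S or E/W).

TG7: φ = -51.34972°, λ = -132.68389°
δ = d/R = 10130.5/6356.8 = 1.593648 rad
φ₂ = arcsin(sin φ₁ cos δ + cos φ₁ sin δ cos θ)
   = arcsin(-0.78097·-0.02285 + 0.62457·0.99974·0.80489) = 31.36057°
λ₂ = λ₁ + atan2(sin θ sin δ cos φ₁, cos δ − sin φ₁ sin φ₂) = -88.67560°

88.676°W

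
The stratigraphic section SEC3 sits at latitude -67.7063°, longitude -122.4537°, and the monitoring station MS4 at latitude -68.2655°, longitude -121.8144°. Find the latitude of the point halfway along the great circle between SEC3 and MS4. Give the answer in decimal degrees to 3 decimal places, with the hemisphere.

Bx = cos φ₂ cos Δλ = 0.370283,  By = cos φ₂ sin Δλ = 0.004132
φₘ = atan2(sin φ₁ + sin φ₂, √((cos φ₁ + Bx)² + By²)) = -67.98621°
λₘ = λ₁ + atan2(By, cos φ₁ + Bx) = -122.13791°

67.986°S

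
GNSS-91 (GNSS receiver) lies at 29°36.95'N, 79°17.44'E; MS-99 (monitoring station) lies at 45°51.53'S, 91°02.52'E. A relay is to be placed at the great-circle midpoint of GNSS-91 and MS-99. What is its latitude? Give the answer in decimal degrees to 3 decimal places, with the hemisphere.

8.163°S

GNSS-91: φ = +29.61583°, λ = +79.29067°
MS-99: φ = -45.85883°, λ = +91.04200°
Bx = cos φ₂ cos Δλ = 0.681832,  By = cos φ₂ sin Δλ = 0.141838
φₘ = atan2(sin φ₁ + sin φ₂, √((cos φ₁ + Bx)² + By²)) = -8.16330°
λₘ = λ₁ + atan2(By, cos φ₁ + Bx) = 84.51515°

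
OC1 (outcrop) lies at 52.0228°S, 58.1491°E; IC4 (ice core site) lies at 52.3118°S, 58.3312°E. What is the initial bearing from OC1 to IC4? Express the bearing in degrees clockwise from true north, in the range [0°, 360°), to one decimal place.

Δλ = 0.1821°
y = sin Δλ · cos φ₂ = 0.001943
x = cos φ₁ sin φ₂ − sin φ₁ cos φ₂ cos Δλ = -0.005046
θ = atan2(y, x) = 158.9414° → 158.9414° (mod 360°)

158.9°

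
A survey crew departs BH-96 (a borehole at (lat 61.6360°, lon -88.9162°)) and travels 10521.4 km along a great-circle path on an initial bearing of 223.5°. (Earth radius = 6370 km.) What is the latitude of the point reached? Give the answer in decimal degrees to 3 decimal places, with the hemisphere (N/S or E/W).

δ = d/R = 10521.4/6370 = 1.651711 rad
φ₂ = arcsin(sin φ₁ cos δ + cos φ₁ sin δ cos θ)
   = arcsin(0.87995·-0.08083 + 0.47507·0.99673·-0.72537) = -24.49414°
λ₂ = λ₁ + atan2(sin θ sin δ cos φ₁, cos δ − sin φ₁ sin φ₂) = -137.85040°

24.494°S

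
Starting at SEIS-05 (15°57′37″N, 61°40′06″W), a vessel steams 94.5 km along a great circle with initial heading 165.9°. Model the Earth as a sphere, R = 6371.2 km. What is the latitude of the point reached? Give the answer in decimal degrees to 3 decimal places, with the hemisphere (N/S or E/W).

SEIS-05: φ = +15.96028°, λ = -61.66833°
δ = d/R = 94.5/6371.2 = 0.014832 rad
φ₂ = arcsin(sin φ₁ cos δ + cos φ₁ sin δ cos θ)
   = arcsin(0.27497·0.99989 + 0.96145·0.01483·-0.96987) = 15.13594°
λ₂ = λ₁ + atan2(sin θ sin δ cos φ₁, cos δ − sin φ₁ sin φ₂) = -61.45387°

15.136°N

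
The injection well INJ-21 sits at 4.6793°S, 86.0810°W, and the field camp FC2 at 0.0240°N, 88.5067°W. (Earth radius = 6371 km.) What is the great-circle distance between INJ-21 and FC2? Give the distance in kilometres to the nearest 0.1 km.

588.3 km

Δφ = 4.7033°,  Δλ = -2.4257°
a = sin²(Δφ/2) + cos φ₁ cos φ₂ sin²(Δλ/2) = 0.002130
c = 2·arcsin(√a) = 0.092341 rad = 5.2907°
d = R·c = 6371 × 0.092341 = 588.3 km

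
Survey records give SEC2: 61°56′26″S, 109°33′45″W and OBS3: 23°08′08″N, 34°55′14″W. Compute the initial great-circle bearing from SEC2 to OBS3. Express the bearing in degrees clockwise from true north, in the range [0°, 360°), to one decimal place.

SEC2: φ = -61.94056°, λ = -109.56250°
OBS3: φ = +23.13556°, λ = -34.92056°
Δλ = 74.6419°
y = sin Δλ · cos φ₂ = 0.886739
x = cos φ₁ sin φ₂ − sin φ₁ cos φ₂ cos Δλ = 0.399742
θ = atan2(y, x) = 65.7341° → 65.7341° (mod 360°)

65.7°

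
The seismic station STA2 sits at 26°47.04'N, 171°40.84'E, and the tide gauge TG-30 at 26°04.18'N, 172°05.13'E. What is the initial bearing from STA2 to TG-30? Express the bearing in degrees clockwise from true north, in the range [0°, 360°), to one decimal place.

153.0°

STA2: φ = +26.78400°, λ = +171.68067°
TG-30: φ = +26.06967°, λ = +172.08550°
Δλ = 0.4048°
y = sin Δλ · cos φ₂ = 0.006347
x = cos φ₁ sin φ₂ − sin φ₁ cos φ₂ cos Δλ = -0.012457
θ = atan2(y, x) = 153.0015° → 153.0015° (mod 360°)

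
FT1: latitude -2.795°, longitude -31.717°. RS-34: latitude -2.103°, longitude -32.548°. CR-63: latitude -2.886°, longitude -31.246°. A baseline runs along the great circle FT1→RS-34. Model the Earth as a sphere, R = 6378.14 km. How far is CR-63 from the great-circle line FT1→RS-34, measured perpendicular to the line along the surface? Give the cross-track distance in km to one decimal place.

25.7 km

δ₁₃ = central angle FT1→CR-63 = 0.008363 rad  (haversine)
θ₁₃ = bearing FT1→CR-63 = 100.960°,  θ₁₂ = bearing FT1→RS-34 = 309.793°
dₓₜ = R·arcsin(sin δ₁₃ · sin(θ₁₃ − θ₁₂)) = 6378.14·arcsin(0.00836·sin(-208.833°)) = 25.722 km
|dₓₜ| = 25.722 km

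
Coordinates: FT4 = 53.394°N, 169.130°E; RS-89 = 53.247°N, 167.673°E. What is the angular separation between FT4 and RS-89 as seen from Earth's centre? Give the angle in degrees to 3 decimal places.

Δφ = -0.1470°,  Δλ = -1.4570°
a = sin²(Δφ/2) + cos φ₁ cos φ₂ sin²(Δλ/2) = 0.000059
c = 2·arcsin(√a) = 0.015405 rad = 0.8826°

0.883°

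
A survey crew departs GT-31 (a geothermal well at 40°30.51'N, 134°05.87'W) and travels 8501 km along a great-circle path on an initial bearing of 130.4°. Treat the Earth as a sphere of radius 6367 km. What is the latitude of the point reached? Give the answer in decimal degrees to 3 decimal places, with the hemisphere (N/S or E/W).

19.118°S

GT-31: φ = +40.50850°, λ = -134.09783°
δ = d/R = 8501/6367 = 1.335166 rad
φ₂ = arcsin(sin φ₁ cos δ + cos φ₁ sin δ cos θ)
   = arcsin(0.64956·0.23346 + 0.76031·0.97237·-0.64812) = -19.11778°
λ₂ = λ₁ + atan2(sin θ sin δ cos φ₁, cos δ − sin φ₁ sin φ₂) = -82.49546°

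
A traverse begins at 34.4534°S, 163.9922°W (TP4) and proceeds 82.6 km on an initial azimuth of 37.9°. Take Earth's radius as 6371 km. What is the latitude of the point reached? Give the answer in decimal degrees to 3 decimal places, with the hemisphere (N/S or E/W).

33.866°S

δ = d/R = 82.6/6371 = 0.012965 rad
φ₂ = arcsin(sin φ₁ cos δ + cos φ₁ sin δ cos θ)
   = arcsin(-0.56574·0.99992 + 0.82459·0.01296·0.78908) = -33.86601°
λ₂ = λ₁ + atan2(sin θ sin δ cos φ₁, cos δ − sin φ₁ sin φ₂) = -163.44266°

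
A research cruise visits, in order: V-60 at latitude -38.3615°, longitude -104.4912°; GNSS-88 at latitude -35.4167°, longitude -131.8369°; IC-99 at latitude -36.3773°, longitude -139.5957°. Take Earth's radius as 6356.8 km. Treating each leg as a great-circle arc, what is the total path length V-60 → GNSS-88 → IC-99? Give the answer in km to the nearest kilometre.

V-60→GNSS-88: c = 0.383743 rad, d = 2439.37 km
GNSS-88→IC-99: c = 0.110939 rad, d = 705.22 km
Total = 2439.37 + 705.22 = 3144.59 km

3145 km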